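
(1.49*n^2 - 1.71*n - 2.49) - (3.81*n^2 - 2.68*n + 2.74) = -2.32*n^2 + 0.97*n - 5.23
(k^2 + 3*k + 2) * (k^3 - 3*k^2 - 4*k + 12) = k^5 - 11*k^3 - 6*k^2 + 28*k + 24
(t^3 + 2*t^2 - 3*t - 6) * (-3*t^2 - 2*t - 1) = -3*t^5 - 8*t^4 + 4*t^3 + 22*t^2 + 15*t + 6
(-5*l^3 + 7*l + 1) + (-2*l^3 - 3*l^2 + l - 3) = -7*l^3 - 3*l^2 + 8*l - 2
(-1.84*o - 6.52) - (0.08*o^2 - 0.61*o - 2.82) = -0.08*o^2 - 1.23*o - 3.7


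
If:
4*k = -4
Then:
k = -1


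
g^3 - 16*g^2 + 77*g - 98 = (g - 7)^2*(g - 2)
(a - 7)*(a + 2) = a^2 - 5*a - 14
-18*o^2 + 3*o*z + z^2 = (-3*o + z)*(6*o + z)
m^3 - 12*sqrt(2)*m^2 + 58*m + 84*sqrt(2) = (m - 7*sqrt(2))*(m - 6*sqrt(2))*(m + sqrt(2))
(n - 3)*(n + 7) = n^2 + 4*n - 21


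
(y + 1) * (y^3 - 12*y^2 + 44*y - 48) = y^4 - 11*y^3 + 32*y^2 - 4*y - 48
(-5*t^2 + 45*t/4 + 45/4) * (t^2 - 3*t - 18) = -5*t^4 + 105*t^3/4 + 135*t^2/2 - 945*t/4 - 405/2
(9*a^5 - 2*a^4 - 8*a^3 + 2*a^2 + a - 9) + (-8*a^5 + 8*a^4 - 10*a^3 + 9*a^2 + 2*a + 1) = a^5 + 6*a^4 - 18*a^3 + 11*a^2 + 3*a - 8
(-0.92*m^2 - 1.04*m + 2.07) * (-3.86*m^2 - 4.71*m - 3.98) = 3.5512*m^4 + 8.3476*m^3 + 0.569800000000002*m^2 - 5.6105*m - 8.2386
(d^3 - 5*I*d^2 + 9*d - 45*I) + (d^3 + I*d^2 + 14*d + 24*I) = 2*d^3 - 4*I*d^2 + 23*d - 21*I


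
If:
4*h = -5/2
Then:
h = -5/8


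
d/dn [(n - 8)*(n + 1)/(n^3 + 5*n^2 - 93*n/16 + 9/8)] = 16*(-16*n^4 + 224*n^3 + 851*n^2 + 1316*n - 870)/(256*n^6 + 2560*n^5 + 3424*n^4 - 14304*n^3 + 11529*n^2 - 3348*n + 324)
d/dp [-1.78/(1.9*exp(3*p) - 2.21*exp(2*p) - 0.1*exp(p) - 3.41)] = (10.146*exp(2*p) - 7.8676*exp(p) - 0.178)*exp(p)/(-1.9*exp(3*p) + 2.21*exp(2*p) + 0.1*exp(p) + 3.41)^2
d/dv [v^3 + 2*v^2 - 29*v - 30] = 3*v^2 + 4*v - 29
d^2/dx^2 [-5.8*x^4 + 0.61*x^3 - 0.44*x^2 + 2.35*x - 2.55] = -69.6*x^2 + 3.66*x - 0.88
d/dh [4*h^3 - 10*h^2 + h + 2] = 12*h^2 - 20*h + 1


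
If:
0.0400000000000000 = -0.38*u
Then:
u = -0.11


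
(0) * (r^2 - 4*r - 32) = 0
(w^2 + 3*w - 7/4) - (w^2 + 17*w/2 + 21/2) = -11*w/2 - 49/4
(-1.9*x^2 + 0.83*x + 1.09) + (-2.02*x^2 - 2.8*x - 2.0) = -3.92*x^2 - 1.97*x - 0.91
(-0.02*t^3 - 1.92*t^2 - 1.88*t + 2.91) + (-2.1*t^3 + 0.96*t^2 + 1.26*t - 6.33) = -2.12*t^3 - 0.96*t^2 - 0.62*t - 3.42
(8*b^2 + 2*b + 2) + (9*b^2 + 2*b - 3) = 17*b^2 + 4*b - 1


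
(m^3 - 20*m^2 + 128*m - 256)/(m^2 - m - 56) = (m^2 - 12*m + 32)/(m + 7)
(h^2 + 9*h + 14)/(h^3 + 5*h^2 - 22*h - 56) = 1/(h - 4)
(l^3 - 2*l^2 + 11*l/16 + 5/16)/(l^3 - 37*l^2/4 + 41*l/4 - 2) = (16*l^2 - 16*l - 5)/(4*(4*l^2 - 33*l + 8))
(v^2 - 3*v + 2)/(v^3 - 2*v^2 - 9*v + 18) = (v - 1)/(v^2 - 9)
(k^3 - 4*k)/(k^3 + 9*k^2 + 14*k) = (k - 2)/(k + 7)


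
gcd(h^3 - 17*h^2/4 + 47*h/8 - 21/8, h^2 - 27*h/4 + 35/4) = h - 7/4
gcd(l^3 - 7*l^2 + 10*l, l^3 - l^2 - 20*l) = l^2 - 5*l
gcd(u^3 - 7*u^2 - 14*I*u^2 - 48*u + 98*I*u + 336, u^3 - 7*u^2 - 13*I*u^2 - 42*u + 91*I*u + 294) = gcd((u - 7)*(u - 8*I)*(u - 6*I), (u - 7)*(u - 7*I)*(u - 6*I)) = u^2 + u*(-7 - 6*I) + 42*I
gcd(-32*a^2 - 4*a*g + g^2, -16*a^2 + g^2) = 4*a + g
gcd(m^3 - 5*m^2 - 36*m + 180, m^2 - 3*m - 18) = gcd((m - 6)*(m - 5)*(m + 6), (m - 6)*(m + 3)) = m - 6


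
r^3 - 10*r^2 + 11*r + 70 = (r - 7)*(r - 5)*(r + 2)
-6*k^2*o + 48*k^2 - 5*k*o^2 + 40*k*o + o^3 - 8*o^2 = (-6*k + o)*(k + o)*(o - 8)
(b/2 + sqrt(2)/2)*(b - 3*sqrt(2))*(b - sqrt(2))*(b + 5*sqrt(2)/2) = b^4/2 - sqrt(2)*b^3/4 - 17*b^2/2 + sqrt(2)*b/2 + 15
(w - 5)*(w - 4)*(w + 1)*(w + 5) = w^4 - 3*w^3 - 29*w^2 + 75*w + 100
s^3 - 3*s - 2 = (s - 2)*(s + 1)^2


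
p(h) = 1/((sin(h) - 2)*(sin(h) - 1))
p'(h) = -cos(h)/((sin(h) - 2)*(sin(h) - 1)^2) - cos(h)/((sin(h) - 2)^2*(sin(h) - 1))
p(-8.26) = 0.18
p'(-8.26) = -0.06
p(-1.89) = 0.17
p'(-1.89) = -0.05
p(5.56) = 0.23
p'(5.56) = 0.17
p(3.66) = 0.27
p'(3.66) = -0.25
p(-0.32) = 0.33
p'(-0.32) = 0.37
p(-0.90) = 0.20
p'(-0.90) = 0.12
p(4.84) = 0.17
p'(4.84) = 0.02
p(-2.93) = 0.37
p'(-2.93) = -0.47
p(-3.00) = 0.41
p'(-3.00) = -0.54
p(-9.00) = 0.29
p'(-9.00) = -0.30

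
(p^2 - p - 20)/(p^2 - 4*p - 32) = (p - 5)/(p - 8)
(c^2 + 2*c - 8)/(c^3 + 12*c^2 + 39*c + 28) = (c - 2)/(c^2 + 8*c + 7)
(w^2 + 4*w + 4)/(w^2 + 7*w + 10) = (w + 2)/(w + 5)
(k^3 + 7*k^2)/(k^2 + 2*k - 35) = k^2/(k - 5)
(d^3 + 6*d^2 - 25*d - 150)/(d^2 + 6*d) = d - 25/d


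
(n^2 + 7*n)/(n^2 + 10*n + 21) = n/(n + 3)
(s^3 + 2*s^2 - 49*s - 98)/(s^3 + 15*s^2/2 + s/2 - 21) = 2*(s - 7)/(2*s - 3)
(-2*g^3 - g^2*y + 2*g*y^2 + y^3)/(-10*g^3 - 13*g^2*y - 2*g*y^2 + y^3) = (-g + y)/(-5*g + y)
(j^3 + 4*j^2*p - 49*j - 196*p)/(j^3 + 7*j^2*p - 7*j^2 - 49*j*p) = (j^2 + 4*j*p + 7*j + 28*p)/(j*(j + 7*p))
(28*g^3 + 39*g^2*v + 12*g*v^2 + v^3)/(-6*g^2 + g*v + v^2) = (28*g^3 + 39*g^2*v + 12*g*v^2 + v^3)/(-6*g^2 + g*v + v^2)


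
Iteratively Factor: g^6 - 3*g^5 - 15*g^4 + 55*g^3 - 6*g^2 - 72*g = (g + 1)*(g^5 - 4*g^4 - 11*g^3 + 66*g^2 - 72*g) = (g - 3)*(g + 1)*(g^4 - g^3 - 14*g^2 + 24*g) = (g - 3)^2*(g + 1)*(g^3 + 2*g^2 - 8*g) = (g - 3)^2*(g - 2)*(g + 1)*(g^2 + 4*g) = g*(g - 3)^2*(g - 2)*(g + 1)*(g + 4)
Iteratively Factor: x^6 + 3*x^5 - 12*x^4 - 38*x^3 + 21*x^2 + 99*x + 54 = (x + 1)*(x^5 + 2*x^4 - 14*x^3 - 24*x^2 + 45*x + 54) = (x - 2)*(x + 1)*(x^4 + 4*x^3 - 6*x^2 - 36*x - 27) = (x - 2)*(x + 1)^2*(x^3 + 3*x^2 - 9*x - 27) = (x - 2)*(x + 1)^2*(x + 3)*(x^2 - 9) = (x - 2)*(x + 1)^2*(x + 3)^2*(x - 3)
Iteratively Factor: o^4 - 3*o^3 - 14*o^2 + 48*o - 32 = (o + 4)*(o^3 - 7*o^2 + 14*o - 8) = (o - 2)*(o + 4)*(o^2 - 5*o + 4) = (o - 4)*(o - 2)*(o + 4)*(o - 1)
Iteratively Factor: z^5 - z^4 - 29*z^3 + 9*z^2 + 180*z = (z + 3)*(z^4 - 4*z^3 - 17*z^2 + 60*z) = (z - 5)*(z + 3)*(z^3 + z^2 - 12*z) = z*(z - 5)*(z + 3)*(z^2 + z - 12) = z*(z - 5)*(z - 3)*(z + 3)*(z + 4)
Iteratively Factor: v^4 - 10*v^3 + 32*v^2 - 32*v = (v - 4)*(v^3 - 6*v^2 + 8*v) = (v - 4)*(v - 2)*(v^2 - 4*v) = v*(v - 4)*(v - 2)*(v - 4)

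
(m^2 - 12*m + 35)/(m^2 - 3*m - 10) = (m - 7)/(m + 2)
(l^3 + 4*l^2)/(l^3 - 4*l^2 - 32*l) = l/(l - 8)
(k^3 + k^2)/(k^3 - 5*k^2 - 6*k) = k/(k - 6)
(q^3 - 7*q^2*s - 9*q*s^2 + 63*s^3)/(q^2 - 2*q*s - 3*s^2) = (q^2 - 4*q*s - 21*s^2)/(q + s)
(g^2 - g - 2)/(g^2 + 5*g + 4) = (g - 2)/(g + 4)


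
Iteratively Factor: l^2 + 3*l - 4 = (l + 4)*(l - 1)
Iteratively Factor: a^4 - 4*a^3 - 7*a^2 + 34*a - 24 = (a + 3)*(a^3 - 7*a^2 + 14*a - 8) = (a - 4)*(a + 3)*(a^2 - 3*a + 2) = (a - 4)*(a - 1)*(a + 3)*(a - 2)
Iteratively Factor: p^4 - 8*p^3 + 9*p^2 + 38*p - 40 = (p + 2)*(p^3 - 10*p^2 + 29*p - 20) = (p - 4)*(p + 2)*(p^2 - 6*p + 5) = (p - 4)*(p - 1)*(p + 2)*(p - 5)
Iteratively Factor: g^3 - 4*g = (g)*(g^2 - 4) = g*(g - 2)*(g + 2)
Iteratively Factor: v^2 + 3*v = (v + 3)*(v)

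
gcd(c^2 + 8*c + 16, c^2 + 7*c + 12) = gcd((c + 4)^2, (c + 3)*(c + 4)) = c + 4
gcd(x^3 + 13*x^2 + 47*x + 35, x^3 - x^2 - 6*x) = 1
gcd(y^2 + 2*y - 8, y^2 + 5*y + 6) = 1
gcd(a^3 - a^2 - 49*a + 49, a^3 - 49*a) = a^2 - 49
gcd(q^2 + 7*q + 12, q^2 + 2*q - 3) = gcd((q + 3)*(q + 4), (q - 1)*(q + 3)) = q + 3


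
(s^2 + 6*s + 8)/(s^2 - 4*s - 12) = (s + 4)/(s - 6)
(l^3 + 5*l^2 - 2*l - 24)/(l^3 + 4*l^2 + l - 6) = (l^2 + 2*l - 8)/(l^2 + l - 2)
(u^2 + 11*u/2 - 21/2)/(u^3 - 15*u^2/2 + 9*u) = (u + 7)/(u*(u - 6))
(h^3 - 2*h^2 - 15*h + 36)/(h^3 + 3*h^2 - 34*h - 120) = (h^2 - 6*h + 9)/(h^2 - h - 30)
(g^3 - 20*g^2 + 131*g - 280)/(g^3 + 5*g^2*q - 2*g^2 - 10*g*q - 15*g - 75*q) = (g^2 - 15*g + 56)/(g^2 + 5*g*q + 3*g + 15*q)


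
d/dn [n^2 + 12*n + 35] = 2*n + 12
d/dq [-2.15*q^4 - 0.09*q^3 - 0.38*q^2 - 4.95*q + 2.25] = -8.6*q^3 - 0.27*q^2 - 0.76*q - 4.95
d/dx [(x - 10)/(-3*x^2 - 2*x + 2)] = 3*(x^2 - 20*x - 6)/(9*x^4 + 12*x^3 - 8*x^2 - 8*x + 4)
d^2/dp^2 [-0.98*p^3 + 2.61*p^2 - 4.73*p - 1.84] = 5.22 - 5.88*p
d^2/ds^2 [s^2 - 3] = 2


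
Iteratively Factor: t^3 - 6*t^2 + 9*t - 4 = (t - 4)*(t^2 - 2*t + 1) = (t - 4)*(t - 1)*(t - 1)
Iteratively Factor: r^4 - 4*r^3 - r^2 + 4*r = (r - 4)*(r^3 - r) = (r - 4)*(r - 1)*(r^2 + r) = (r - 4)*(r - 1)*(r + 1)*(r)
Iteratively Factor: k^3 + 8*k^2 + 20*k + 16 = (k + 2)*(k^2 + 6*k + 8) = (k + 2)*(k + 4)*(k + 2)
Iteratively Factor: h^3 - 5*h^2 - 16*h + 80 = (h - 5)*(h^2 - 16) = (h - 5)*(h - 4)*(h + 4)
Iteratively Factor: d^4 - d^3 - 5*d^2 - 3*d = (d + 1)*(d^3 - 2*d^2 - 3*d) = (d - 3)*(d + 1)*(d^2 + d) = (d - 3)*(d + 1)^2*(d)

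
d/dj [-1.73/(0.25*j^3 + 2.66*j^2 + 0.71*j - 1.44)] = (1.2975*j^2 + 9.2036*j + 1.2283)/(0.25*j^3 + 2.66*j^2 + 0.71*j - 1.44)^2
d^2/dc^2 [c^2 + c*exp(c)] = c*exp(c) + 2*exp(c) + 2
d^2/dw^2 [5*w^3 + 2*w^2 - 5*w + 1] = 30*w + 4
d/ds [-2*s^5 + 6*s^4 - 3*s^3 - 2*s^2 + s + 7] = -10*s^4 + 24*s^3 - 9*s^2 - 4*s + 1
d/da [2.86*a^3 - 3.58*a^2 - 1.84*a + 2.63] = 8.58*a^2 - 7.16*a - 1.84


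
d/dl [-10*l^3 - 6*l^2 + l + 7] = -30*l^2 - 12*l + 1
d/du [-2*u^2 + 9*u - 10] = 9 - 4*u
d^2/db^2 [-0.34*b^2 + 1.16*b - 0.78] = -0.680000000000000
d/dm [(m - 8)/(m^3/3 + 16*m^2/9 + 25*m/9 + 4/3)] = 18*(-3*m^3 + 28*m^2 + 128*m + 106)/(9*m^6 + 96*m^5 + 406*m^4 + 872*m^3 + 1009*m^2 + 600*m + 144)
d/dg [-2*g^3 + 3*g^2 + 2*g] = -6*g^2 + 6*g + 2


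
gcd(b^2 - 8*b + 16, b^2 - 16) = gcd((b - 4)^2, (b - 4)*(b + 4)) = b - 4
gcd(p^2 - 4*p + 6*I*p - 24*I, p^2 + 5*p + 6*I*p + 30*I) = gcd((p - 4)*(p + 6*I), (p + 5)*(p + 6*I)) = p + 6*I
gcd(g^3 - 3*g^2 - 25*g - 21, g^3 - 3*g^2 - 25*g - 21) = g^3 - 3*g^2 - 25*g - 21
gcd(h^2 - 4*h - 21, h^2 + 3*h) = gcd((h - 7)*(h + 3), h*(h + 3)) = h + 3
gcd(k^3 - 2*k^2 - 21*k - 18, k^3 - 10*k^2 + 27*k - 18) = k - 6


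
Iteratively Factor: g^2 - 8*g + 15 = (g - 3)*(g - 5)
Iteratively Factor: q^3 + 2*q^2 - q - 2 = (q + 1)*(q^2 + q - 2) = (q + 1)*(q + 2)*(q - 1)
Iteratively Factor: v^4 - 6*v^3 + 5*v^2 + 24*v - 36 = (v - 3)*(v^3 - 3*v^2 - 4*v + 12) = (v - 3)*(v + 2)*(v^2 - 5*v + 6) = (v - 3)*(v - 2)*(v + 2)*(v - 3)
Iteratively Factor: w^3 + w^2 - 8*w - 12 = (w - 3)*(w^2 + 4*w + 4) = (w - 3)*(w + 2)*(w + 2)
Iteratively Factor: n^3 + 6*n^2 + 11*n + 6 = (n + 1)*(n^2 + 5*n + 6) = (n + 1)*(n + 2)*(n + 3)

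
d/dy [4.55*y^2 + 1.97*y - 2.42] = 9.1*y + 1.97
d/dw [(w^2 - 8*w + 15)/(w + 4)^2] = 2*(8*w - 31)/(w^3 + 12*w^2 + 48*w + 64)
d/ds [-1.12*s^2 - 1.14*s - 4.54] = -2.24*s - 1.14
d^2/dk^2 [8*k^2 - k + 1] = 16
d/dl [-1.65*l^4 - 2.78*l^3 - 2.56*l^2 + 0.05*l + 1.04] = -6.6*l^3 - 8.34*l^2 - 5.12*l + 0.05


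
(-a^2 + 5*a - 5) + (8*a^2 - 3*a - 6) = 7*a^2 + 2*a - 11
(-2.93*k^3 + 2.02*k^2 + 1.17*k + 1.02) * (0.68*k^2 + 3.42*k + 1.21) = -1.9924*k^5 - 8.647*k^4 + 4.1587*k^3 + 7.1392*k^2 + 4.9041*k + 1.2342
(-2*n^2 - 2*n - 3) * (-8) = 16*n^2 + 16*n + 24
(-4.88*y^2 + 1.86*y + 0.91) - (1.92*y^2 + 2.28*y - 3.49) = -6.8*y^2 - 0.42*y + 4.4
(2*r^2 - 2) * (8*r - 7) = 16*r^3 - 14*r^2 - 16*r + 14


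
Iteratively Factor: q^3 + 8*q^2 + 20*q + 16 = (q + 4)*(q^2 + 4*q + 4) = (q + 2)*(q + 4)*(q + 2)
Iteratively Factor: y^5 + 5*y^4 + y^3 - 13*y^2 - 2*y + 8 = (y - 1)*(y^4 + 6*y^3 + 7*y^2 - 6*y - 8) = (y - 1)*(y + 4)*(y^3 + 2*y^2 - y - 2) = (y - 1)*(y + 2)*(y + 4)*(y^2 - 1) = (y - 1)*(y + 1)*(y + 2)*(y + 4)*(y - 1)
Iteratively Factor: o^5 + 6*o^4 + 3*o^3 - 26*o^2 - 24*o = (o + 4)*(o^4 + 2*o^3 - 5*o^2 - 6*o) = (o + 1)*(o + 4)*(o^3 + o^2 - 6*o) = o*(o + 1)*(o + 4)*(o^2 + o - 6) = o*(o - 2)*(o + 1)*(o + 4)*(o + 3)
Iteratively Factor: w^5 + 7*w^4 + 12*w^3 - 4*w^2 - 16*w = (w + 2)*(w^4 + 5*w^3 + 2*w^2 - 8*w) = (w - 1)*(w + 2)*(w^3 + 6*w^2 + 8*w) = (w - 1)*(w + 2)*(w + 4)*(w^2 + 2*w) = w*(w - 1)*(w + 2)*(w + 4)*(w + 2)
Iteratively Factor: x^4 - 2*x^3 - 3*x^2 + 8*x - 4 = (x + 2)*(x^3 - 4*x^2 + 5*x - 2) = (x - 2)*(x + 2)*(x^2 - 2*x + 1) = (x - 2)*(x - 1)*(x + 2)*(x - 1)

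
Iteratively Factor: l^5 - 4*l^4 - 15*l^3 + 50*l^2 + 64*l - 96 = (l + 3)*(l^4 - 7*l^3 + 6*l^2 + 32*l - 32) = (l - 4)*(l + 3)*(l^3 - 3*l^2 - 6*l + 8) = (l - 4)*(l + 2)*(l + 3)*(l^2 - 5*l + 4) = (l - 4)*(l - 1)*(l + 2)*(l + 3)*(l - 4)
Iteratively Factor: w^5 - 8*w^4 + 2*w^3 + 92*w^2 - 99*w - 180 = (w + 3)*(w^4 - 11*w^3 + 35*w^2 - 13*w - 60) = (w - 3)*(w + 3)*(w^3 - 8*w^2 + 11*w + 20) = (w - 4)*(w - 3)*(w + 3)*(w^2 - 4*w - 5) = (w - 4)*(w - 3)*(w + 1)*(w + 3)*(w - 5)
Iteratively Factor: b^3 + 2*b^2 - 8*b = (b + 4)*(b^2 - 2*b) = b*(b + 4)*(b - 2)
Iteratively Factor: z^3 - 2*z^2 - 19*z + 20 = (z - 5)*(z^2 + 3*z - 4) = (z - 5)*(z - 1)*(z + 4)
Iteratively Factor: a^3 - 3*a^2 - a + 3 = (a + 1)*(a^2 - 4*a + 3) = (a - 1)*(a + 1)*(a - 3)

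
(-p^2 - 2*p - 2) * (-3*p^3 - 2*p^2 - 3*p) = 3*p^5 + 8*p^4 + 13*p^3 + 10*p^2 + 6*p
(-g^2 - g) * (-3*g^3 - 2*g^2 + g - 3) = 3*g^5 + 5*g^4 + g^3 + 2*g^2 + 3*g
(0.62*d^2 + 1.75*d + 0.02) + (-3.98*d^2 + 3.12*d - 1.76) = -3.36*d^2 + 4.87*d - 1.74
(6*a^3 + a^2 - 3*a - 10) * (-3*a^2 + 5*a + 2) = -18*a^5 + 27*a^4 + 26*a^3 + 17*a^2 - 56*a - 20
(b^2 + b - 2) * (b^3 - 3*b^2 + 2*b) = b^5 - 2*b^4 - 3*b^3 + 8*b^2 - 4*b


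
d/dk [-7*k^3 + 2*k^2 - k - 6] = -21*k^2 + 4*k - 1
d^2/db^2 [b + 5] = 0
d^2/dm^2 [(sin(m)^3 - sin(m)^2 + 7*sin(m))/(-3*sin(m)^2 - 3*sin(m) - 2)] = (9*sin(m)^7 + 27*sin(m)^6 + 120*sin(m)^5 + 18*sin(m)^4 - 384*sin(m)^3 - 130*sin(m)^2 + 256*sin(m) + 92)/(3*sin(m)^2 + 3*sin(m) + 2)^3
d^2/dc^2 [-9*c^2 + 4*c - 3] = -18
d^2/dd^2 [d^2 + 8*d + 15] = 2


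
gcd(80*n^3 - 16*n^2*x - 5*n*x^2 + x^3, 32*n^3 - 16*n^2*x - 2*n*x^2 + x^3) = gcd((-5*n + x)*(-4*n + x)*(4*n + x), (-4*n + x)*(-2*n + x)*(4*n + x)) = -16*n^2 + x^2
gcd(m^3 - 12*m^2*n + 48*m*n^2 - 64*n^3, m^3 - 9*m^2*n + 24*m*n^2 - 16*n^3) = m^2 - 8*m*n + 16*n^2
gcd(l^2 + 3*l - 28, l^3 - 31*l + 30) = 1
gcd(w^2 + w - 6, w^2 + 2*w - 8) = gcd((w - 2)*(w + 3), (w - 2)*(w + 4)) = w - 2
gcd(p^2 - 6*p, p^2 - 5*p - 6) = p - 6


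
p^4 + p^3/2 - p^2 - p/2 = p*(p - 1)*(p + 1/2)*(p + 1)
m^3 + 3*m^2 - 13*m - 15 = (m - 3)*(m + 1)*(m + 5)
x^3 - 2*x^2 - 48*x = x*(x - 8)*(x + 6)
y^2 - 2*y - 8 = (y - 4)*(y + 2)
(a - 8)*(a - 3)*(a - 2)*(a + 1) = a^4 - 12*a^3 + 33*a^2 - 2*a - 48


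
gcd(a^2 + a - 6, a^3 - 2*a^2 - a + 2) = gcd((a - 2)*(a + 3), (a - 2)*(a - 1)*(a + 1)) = a - 2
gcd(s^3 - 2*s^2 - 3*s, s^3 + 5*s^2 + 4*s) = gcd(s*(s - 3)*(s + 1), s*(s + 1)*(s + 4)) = s^2 + s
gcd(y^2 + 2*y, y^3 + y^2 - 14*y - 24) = y + 2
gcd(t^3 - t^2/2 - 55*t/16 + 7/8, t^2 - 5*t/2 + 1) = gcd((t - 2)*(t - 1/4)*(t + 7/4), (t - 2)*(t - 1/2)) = t - 2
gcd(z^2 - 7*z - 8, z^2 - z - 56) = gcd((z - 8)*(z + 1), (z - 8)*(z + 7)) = z - 8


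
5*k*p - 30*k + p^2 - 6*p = (5*k + p)*(p - 6)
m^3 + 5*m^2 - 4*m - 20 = (m - 2)*(m + 2)*(m + 5)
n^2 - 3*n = n*(n - 3)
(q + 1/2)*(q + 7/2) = q^2 + 4*q + 7/4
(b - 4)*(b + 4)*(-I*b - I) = -I*b^3 - I*b^2 + 16*I*b + 16*I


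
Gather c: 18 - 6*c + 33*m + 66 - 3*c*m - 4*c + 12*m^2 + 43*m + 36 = c*(-3*m - 10) + 12*m^2 + 76*m + 120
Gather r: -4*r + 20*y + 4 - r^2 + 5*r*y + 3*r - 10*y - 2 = -r^2 + r*(5*y - 1) + 10*y + 2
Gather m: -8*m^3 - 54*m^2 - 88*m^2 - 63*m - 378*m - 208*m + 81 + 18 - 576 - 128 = -8*m^3 - 142*m^2 - 649*m - 605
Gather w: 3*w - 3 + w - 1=4*w - 4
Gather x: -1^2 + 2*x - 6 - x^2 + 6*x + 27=-x^2 + 8*x + 20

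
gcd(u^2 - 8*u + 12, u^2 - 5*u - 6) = u - 6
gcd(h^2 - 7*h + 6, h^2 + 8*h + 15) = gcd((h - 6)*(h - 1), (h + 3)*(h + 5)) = 1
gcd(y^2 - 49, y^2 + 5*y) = 1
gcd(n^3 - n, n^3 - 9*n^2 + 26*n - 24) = 1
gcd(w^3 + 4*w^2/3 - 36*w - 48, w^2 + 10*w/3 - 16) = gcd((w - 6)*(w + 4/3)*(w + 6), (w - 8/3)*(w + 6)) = w + 6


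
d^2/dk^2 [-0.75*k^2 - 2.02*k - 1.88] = -1.50000000000000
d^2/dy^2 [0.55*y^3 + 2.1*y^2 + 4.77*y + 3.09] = 3.3*y + 4.2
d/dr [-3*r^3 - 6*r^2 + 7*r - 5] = -9*r^2 - 12*r + 7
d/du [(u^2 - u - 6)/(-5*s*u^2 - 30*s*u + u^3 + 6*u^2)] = (u*(1 - 2*u)*(5*s*u + 30*s - u^2 - 6*u) - (-u^2 + u + 6)*(10*s*u + 30*s - 3*u^2 - 12*u))/(u^2*(5*s*u + 30*s - u^2 - 6*u)^2)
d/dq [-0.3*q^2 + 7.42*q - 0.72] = 7.42 - 0.6*q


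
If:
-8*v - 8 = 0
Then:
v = -1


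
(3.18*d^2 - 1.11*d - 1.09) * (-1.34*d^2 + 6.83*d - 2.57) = -4.2612*d^4 + 23.2068*d^3 - 14.2933*d^2 - 4.592*d + 2.8013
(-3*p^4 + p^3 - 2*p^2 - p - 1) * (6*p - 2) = -18*p^5 + 12*p^4 - 14*p^3 - 2*p^2 - 4*p + 2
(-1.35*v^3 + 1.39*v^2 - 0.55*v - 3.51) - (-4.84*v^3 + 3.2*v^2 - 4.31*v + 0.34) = 3.49*v^3 - 1.81*v^2 + 3.76*v - 3.85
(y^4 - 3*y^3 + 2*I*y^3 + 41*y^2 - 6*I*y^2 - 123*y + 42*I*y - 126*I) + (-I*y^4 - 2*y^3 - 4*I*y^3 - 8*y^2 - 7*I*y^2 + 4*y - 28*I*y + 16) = y^4 - I*y^4 - 5*y^3 - 2*I*y^3 + 33*y^2 - 13*I*y^2 - 119*y + 14*I*y + 16 - 126*I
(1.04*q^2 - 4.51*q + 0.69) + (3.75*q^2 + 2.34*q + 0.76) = 4.79*q^2 - 2.17*q + 1.45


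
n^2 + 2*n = n*(n + 2)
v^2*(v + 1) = v^3 + v^2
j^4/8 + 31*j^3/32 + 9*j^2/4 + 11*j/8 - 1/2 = (j/4 + 1)*(j/2 + 1)*(j - 1/4)*(j + 2)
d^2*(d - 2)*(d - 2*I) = d^4 - 2*d^3 - 2*I*d^3 + 4*I*d^2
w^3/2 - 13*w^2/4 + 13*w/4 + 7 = (w/2 + 1/2)*(w - 4)*(w - 7/2)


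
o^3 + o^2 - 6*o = o*(o - 2)*(o + 3)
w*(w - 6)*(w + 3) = w^3 - 3*w^2 - 18*w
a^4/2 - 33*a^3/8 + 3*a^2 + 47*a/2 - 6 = (a/2 + 1)*(a - 6)*(a - 4)*(a - 1/4)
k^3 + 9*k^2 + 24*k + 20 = (k + 2)^2*(k + 5)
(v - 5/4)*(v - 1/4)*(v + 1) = v^3 - v^2/2 - 19*v/16 + 5/16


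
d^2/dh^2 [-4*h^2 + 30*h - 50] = -8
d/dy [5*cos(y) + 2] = -5*sin(y)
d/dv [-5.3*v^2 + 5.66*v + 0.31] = 5.66 - 10.6*v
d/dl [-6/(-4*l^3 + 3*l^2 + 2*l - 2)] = 12*(-6*l^2 + 3*l + 1)/(4*l^3 - 3*l^2 - 2*l + 2)^2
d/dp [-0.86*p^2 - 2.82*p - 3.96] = -1.72*p - 2.82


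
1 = 1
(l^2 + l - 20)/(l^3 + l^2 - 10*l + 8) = (l^2 + l - 20)/(l^3 + l^2 - 10*l + 8)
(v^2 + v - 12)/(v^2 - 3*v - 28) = (v - 3)/(v - 7)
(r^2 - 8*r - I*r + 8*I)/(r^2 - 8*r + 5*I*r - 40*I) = (r - I)/(r + 5*I)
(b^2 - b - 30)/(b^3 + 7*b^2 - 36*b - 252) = (b + 5)/(b^2 + 13*b + 42)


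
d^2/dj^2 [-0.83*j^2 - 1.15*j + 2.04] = -1.66000000000000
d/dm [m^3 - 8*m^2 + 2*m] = 3*m^2 - 16*m + 2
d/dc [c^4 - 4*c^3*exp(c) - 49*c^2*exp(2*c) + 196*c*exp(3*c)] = -4*c^3*exp(c) + 4*c^3 - 98*c^2*exp(2*c) - 12*c^2*exp(c) + 588*c*exp(3*c) - 98*c*exp(2*c) + 196*exp(3*c)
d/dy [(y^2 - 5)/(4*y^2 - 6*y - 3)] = 2*(-3*y^2 + 17*y - 15)/(16*y^4 - 48*y^3 + 12*y^2 + 36*y + 9)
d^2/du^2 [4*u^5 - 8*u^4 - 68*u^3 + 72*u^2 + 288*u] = 80*u^3 - 96*u^2 - 408*u + 144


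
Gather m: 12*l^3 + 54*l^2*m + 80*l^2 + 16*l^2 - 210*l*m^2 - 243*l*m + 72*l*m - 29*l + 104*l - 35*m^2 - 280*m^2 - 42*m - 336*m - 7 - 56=12*l^3 + 96*l^2 + 75*l + m^2*(-210*l - 315) + m*(54*l^2 - 171*l - 378) - 63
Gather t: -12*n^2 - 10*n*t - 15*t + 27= -12*n^2 + t*(-10*n - 15) + 27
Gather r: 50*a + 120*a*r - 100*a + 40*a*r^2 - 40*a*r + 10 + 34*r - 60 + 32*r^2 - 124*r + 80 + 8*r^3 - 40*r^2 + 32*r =-50*a + 8*r^3 + r^2*(40*a - 8) + r*(80*a - 58) + 30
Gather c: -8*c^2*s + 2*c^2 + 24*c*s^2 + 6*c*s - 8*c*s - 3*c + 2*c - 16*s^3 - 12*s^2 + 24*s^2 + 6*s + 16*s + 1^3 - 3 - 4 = c^2*(2 - 8*s) + c*(24*s^2 - 2*s - 1) - 16*s^3 + 12*s^2 + 22*s - 6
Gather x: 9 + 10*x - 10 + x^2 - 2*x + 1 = x^2 + 8*x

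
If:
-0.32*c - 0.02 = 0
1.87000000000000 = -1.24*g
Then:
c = -0.06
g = -1.51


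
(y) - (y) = 0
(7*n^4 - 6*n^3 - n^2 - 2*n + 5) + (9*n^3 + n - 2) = 7*n^4 + 3*n^3 - n^2 - n + 3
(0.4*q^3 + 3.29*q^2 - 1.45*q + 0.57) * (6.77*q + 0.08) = 2.708*q^4 + 22.3053*q^3 - 9.5533*q^2 + 3.7429*q + 0.0456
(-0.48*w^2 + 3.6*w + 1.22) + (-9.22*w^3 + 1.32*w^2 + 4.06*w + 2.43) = -9.22*w^3 + 0.84*w^2 + 7.66*w + 3.65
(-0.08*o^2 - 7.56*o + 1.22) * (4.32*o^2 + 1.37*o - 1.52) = -0.3456*o^4 - 32.7688*o^3 - 4.9652*o^2 + 13.1626*o - 1.8544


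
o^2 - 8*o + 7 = (o - 7)*(o - 1)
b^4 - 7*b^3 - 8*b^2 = b^2*(b - 8)*(b + 1)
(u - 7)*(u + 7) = u^2 - 49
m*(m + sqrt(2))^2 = m^3 + 2*sqrt(2)*m^2 + 2*m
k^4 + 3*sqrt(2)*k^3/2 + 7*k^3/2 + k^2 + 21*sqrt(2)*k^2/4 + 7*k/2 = k*(k + 7/2)*(k + sqrt(2)/2)*(k + sqrt(2))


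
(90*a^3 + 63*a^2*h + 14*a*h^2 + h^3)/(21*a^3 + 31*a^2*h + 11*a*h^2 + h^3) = (30*a^2 + 11*a*h + h^2)/(7*a^2 + 8*a*h + h^2)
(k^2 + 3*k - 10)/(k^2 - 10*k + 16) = (k + 5)/(k - 8)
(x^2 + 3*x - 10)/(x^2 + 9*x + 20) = (x - 2)/(x + 4)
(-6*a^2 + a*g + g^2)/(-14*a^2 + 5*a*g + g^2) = (3*a + g)/(7*a + g)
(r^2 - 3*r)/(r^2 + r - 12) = r/(r + 4)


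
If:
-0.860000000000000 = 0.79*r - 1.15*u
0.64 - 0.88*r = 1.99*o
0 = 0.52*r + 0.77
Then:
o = 0.98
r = -1.48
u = -0.27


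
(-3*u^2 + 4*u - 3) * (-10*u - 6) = 30*u^3 - 22*u^2 + 6*u + 18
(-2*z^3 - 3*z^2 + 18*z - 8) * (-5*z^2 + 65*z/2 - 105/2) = 10*z^5 - 50*z^4 - 165*z^3/2 + 1565*z^2/2 - 1205*z + 420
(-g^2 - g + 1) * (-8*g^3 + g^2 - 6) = 8*g^5 + 7*g^4 - 9*g^3 + 7*g^2 + 6*g - 6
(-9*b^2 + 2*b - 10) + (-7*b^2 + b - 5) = -16*b^2 + 3*b - 15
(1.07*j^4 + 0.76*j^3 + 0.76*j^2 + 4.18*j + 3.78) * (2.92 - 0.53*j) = -0.5671*j^5 + 2.7216*j^4 + 1.8164*j^3 + 0.00380000000000003*j^2 + 10.2022*j + 11.0376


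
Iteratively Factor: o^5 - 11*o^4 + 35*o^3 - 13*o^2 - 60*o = (o - 3)*(o^4 - 8*o^3 + 11*o^2 + 20*o) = (o - 4)*(o - 3)*(o^3 - 4*o^2 - 5*o) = (o - 5)*(o - 4)*(o - 3)*(o^2 + o) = (o - 5)*(o - 4)*(o - 3)*(o + 1)*(o)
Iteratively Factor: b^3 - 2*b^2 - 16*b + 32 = (b - 2)*(b^2 - 16) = (b - 2)*(b + 4)*(b - 4)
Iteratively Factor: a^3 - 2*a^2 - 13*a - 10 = (a + 1)*(a^2 - 3*a - 10) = (a + 1)*(a + 2)*(a - 5)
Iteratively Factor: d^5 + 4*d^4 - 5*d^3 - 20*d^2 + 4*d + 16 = (d - 1)*(d^4 + 5*d^3 - 20*d - 16) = (d - 2)*(d - 1)*(d^3 + 7*d^2 + 14*d + 8) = (d - 2)*(d - 1)*(d + 4)*(d^2 + 3*d + 2) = (d - 2)*(d - 1)*(d + 1)*(d + 4)*(d + 2)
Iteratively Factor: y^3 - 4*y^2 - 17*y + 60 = (y + 4)*(y^2 - 8*y + 15) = (y - 5)*(y + 4)*(y - 3)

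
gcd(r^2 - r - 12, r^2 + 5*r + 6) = r + 3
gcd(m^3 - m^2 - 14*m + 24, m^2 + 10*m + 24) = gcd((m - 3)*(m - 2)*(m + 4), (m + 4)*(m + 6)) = m + 4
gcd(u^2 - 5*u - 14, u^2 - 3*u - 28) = u - 7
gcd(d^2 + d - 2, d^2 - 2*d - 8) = d + 2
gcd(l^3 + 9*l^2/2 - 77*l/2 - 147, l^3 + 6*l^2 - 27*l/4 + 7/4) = l + 7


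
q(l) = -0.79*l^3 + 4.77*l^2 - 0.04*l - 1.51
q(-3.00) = 62.87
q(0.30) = -1.11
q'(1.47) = 8.86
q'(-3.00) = -49.99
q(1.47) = 6.23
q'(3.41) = 4.93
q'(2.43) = 9.15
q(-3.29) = 78.39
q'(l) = -2.37*l^2 + 9.54*l - 0.04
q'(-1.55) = -20.52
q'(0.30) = 2.61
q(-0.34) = -0.91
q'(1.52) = 8.99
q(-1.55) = 12.95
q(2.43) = 15.22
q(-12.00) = 2050.97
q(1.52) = 6.68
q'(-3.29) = -57.08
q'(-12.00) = -455.80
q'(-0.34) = -3.56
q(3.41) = 22.49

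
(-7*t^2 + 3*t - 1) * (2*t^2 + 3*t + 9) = -14*t^4 - 15*t^3 - 56*t^2 + 24*t - 9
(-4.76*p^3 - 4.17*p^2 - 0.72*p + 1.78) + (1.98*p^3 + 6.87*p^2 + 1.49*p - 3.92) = -2.78*p^3 + 2.7*p^2 + 0.77*p - 2.14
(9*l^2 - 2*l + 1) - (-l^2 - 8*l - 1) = 10*l^2 + 6*l + 2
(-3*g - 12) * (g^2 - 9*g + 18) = -3*g^3 + 15*g^2 + 54*g - 216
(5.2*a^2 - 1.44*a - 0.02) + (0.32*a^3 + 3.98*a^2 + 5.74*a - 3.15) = 0.32*a^3 + 9.18*a^2 + 4.3*a - 3.17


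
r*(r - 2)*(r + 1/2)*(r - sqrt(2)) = r^4 - 3*r^3/2 - sqrt(2)*r^3 - r^2 + 3*sqrt(2)*r^2/2 + sqrt(2)*r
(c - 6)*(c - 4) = c^2 - 10*c + 24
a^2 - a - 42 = (a - 7)*(a + 6)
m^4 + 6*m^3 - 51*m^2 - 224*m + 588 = (m - 6)*(m - 2)*(m + 7)^2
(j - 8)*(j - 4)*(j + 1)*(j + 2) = j^4 - 9*j^3 - 2*j^2 + 72*j + 64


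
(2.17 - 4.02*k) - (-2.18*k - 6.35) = 8.52 - 1.84*k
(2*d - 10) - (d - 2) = d - 8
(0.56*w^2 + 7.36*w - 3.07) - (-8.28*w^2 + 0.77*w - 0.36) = 8.84*w^2 + 6.59*w - 2.71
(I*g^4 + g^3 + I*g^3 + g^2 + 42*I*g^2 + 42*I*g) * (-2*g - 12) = -2*I*g^5 - 2*g^4 - 14*I*g^4 - 14*g^3 - 96*I*g^3 - 12*g^2 - 588*I*g^2 - 504*I*g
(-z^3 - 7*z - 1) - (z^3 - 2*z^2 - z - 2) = -2*z^3 + 2*z^2 - 6*z + 1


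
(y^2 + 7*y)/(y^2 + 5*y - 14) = y/(y - 2)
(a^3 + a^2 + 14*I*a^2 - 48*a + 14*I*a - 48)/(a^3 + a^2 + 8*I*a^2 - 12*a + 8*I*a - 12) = (a + 8*I)/(a + 2*I)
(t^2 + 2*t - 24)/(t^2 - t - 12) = (t + 6)/(t + 3)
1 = 1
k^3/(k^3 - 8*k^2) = k/(k - 8)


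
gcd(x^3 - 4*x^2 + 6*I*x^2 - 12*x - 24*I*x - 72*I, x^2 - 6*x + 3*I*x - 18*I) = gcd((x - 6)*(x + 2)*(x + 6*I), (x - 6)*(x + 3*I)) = x - 6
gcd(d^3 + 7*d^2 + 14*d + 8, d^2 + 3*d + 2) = d^2 + 3*d + 2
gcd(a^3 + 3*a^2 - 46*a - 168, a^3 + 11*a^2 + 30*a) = a + 6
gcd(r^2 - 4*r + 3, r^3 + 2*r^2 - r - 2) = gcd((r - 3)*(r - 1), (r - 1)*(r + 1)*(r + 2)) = r - 1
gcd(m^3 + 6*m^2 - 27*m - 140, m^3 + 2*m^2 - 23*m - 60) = m^2 - m - 20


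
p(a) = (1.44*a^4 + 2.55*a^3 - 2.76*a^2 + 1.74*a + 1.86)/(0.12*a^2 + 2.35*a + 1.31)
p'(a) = (-0.24*a - 2.35)*(1.44*a^4 + 2.55*a^3 - 2.76*a^2 + 1.74*a + 1.86)/(0.12*a^2 + 2.35*a + 1.31)^2 + (5.76*a^3 + 7.65*a^2 - 5.52*a + 1.74)/(0.12*a^2 + 2.35*a + 1.31) = (0.3456*a^5 + 10.458*a^4 + 19.5306*a^3 + 3.3267*a^2 - 7.6776*a - 2.0916)/(0.0144*a^4 + 0.564*a^3 + 5.8369*a^2 + 6.157*a + 1.7161)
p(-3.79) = -19.40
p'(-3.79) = 26.07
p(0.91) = 1.15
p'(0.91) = 1.25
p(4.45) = 52.63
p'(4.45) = 32.27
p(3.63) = 30.10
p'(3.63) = 22.86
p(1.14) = 1.56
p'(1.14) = 2.37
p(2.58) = 11.70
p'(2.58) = 12.56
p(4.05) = 40.67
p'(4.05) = 27.54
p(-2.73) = -1.10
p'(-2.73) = 9.86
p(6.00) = 118.09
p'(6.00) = 52.74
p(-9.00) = -726.44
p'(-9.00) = 334.98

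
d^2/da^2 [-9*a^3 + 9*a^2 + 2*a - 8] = 18 - 54*a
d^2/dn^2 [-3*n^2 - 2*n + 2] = -6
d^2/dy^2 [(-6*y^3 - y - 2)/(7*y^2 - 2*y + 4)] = 10*(19*y^3 - 30*y^2 - 24*y + 8)/(343*y^6 - 294*y^5 + 672*y^4 - 344*y^3 + 384*y^2 - 96*y + 64)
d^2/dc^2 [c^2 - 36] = 2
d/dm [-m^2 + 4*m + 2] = 4 - 2*m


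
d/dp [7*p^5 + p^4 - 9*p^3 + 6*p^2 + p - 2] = 35*p^4 + 4*p^3 - 27*p^2 + 12*p + 1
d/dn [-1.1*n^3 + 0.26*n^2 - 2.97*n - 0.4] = -3.3*n^2 + 0.52*n - 2.97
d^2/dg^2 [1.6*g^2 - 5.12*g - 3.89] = 3.20000000000000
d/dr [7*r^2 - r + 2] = 14*r - 1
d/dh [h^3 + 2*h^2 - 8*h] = 3*h^2 + 4*h - 8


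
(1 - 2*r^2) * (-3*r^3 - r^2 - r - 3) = 6*r^5 + 2*r^4 - r^3 + 5*r^2 - r - 3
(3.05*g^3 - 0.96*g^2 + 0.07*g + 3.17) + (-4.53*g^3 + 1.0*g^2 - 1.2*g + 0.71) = -1.48*g^3 + 0.04*g^2 - 1.13*g + 3.88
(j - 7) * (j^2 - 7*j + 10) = j^3 - 14*j^2 + 59*j - 70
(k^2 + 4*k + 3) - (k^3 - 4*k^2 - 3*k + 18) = -k^3 + 5*k^2 + 7*k - 15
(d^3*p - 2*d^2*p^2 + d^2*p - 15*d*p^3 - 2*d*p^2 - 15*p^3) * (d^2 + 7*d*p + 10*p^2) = d^5*p + 5*d^4*p^2 + d^4*p - 19*d^3*p^3 + 5*d^3*p^2 - 125*d^2*p^4 - 19*d^2*p^3 - 150*d*p^5 - 125*d*p^4 - 150*p^5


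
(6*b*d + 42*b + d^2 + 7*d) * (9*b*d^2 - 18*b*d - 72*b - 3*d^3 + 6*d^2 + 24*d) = 54*b^2*d^3 + 270*b^2*d^2 - 1188*b^2*d - 3024*b^2 - 9*b*d^4 - 45*b*d^3 + 198*b*d^2 + 504*b*d - 3*d^5 - 15*d^4 + 66*d^3 + 168*d^2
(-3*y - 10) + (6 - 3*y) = -6*y - 4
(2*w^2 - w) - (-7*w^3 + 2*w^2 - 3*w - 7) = 7*w^3 + 2*w + 7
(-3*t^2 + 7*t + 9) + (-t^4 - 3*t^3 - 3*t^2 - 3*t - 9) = -t^4 - 3*t^3 - 6*t^2 + 4*t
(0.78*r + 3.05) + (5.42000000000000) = 0.78*r + 8.47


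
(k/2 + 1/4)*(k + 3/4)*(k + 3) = k^3/2 + 17*k^2/8 + 33*k/16 + 9/16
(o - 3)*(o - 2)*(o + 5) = o^3 - 19*o + 30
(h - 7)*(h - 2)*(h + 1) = h^3 - 8*h^2 + 5*h + 14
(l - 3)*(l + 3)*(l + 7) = l^3 + 7*l^2 - 9*l - 63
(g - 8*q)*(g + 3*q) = g^2 - 5*g*q - 24*q^2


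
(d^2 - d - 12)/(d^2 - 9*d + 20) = (d + 3)/(d - 5)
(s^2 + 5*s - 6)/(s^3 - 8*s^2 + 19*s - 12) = (s + 6)/(s^2 - 7*s + 12)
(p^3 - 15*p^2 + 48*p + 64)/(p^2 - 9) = (p^3 - 15*p^2 + 48*p + 64)/(p^2 - 9)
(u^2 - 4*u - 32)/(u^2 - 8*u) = (u + 4)/u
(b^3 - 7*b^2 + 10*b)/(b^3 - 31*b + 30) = b*(b - 2)/(b^2 + 5*b - 6)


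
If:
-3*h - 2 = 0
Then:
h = -2/3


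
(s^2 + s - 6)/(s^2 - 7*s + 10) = (s + 3)/(s - 5)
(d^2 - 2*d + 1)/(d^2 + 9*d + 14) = (d^2 - 2*d + 1)/(d^2 + 9*d + 14)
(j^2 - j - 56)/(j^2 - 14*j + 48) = (j + 7)/(j - 6)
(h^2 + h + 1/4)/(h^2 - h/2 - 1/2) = (h + 1/2)/(h - 1)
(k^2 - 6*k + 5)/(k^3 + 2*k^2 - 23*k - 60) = (k - 1)/(k^2 + 7*k + 12)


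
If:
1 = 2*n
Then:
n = 1/2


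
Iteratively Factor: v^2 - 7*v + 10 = (v - 5)*(v - 2)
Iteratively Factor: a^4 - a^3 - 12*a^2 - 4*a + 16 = (a + 2)*(a^3 - 3*a^2 - 6*a + 8) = (a + 2)^2*(a^2 - 5*a + 4) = (a - 4)*(a + 2)^2*(a - 1)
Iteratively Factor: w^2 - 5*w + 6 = (w - 3)*(w - 2)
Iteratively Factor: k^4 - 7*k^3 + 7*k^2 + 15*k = (k - 5)*(k^3 - 2*k^2 - 3*k) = k*(k - 5)*(k^2 - 2*k - 3) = k*(k - 5)*(k - 3)*(k + 1)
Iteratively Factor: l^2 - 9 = (l + 3)*(l - 3)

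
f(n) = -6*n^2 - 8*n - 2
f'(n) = -12*n - 8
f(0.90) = -14.06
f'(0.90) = -18.80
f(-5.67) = -149.53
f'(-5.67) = 60.04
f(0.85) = -13.14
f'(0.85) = -18.20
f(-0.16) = -0.87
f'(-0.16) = -6.08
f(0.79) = -12.06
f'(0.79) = -17.48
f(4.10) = -135.66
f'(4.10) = -57.20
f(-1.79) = -6.90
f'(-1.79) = 13.48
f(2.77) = -70.20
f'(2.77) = -41.24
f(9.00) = -560.00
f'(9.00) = -116.00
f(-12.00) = -770.00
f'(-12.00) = 136.00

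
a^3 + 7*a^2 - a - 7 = (a - 1)*(a + 1)*(a + 7)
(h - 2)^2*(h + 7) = h^3 + 3*h^2 - 24*h + 28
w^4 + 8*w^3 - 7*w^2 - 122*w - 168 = (w - 4)*(w + 2)*(w + 3)*(w + 7)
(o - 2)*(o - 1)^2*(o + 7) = o^4 + 3*o^3 - 23*o^2 + 33*o - 14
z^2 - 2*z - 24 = (z - 6)*(z + 4)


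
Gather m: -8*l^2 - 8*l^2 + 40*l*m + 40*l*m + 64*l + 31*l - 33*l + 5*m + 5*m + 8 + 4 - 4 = -16*l^2 + 62*l + m*(80*l + 10) + 8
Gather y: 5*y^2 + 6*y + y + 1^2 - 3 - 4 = 5*y^2 + 7*y - 6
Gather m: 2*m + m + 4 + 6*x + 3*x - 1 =3*m + 9*x + 3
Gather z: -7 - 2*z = -2*z - 7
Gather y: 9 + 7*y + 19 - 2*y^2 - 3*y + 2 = -2*y^2 + 4*y + 30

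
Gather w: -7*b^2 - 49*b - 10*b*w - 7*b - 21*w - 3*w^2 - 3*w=-7*b^2 - 56*b - 3*w^2 + w*(-10*b - 24)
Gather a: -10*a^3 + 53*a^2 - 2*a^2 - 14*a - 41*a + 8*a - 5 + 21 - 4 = -10*a^3 + 51*a^2 - 47*a + 12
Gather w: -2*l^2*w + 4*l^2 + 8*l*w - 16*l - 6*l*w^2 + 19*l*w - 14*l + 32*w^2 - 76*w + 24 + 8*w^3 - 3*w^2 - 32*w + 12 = 4*l^2 - 30*l + 8*w^3 + w^2*(29 - 6*l) + w*(-2*l^2 + 27*l - 108) + 36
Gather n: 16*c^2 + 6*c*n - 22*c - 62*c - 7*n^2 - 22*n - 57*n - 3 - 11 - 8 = 16*c^2 - 84*c - 7*n^2 + n*(6*c - 79) - 22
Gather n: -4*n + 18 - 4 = 14 - 4*n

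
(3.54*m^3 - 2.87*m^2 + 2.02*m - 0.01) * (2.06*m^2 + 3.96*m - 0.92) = 7.2924*m^5 + 8.1062*m^4 - 10.4608*m^3 + 10.619*m^2 - 1.898*m + 0.0092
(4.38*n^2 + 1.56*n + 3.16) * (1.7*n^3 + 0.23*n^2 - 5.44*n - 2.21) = 7.446*n^5 + 3.6594*n^4 - 18.0964*n^3 - 17.4394*n^2 - 20.638*n - 6.9836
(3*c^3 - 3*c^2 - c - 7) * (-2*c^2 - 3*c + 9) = -6*c^5 - 3*c^4 + 38*c^3 - 10*c^2 + 12*c - 63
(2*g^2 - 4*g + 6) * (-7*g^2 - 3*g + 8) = -14*g^4 + 22*g^3 - 14*g^2 - 50*g + 48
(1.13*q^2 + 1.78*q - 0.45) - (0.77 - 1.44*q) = 1.13*q^2 + 3.22*q - 1.22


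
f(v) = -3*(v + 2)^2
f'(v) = -6*v - 12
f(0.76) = -22.85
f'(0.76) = -16.56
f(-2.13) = -0.05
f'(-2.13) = 0.78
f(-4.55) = -19.51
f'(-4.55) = 15.30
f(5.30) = -159.87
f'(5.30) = -43.80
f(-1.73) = -0.22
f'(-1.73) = -1.62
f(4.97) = -145.74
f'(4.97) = -41.82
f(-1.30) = -1.47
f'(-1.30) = -4.20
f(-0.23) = -9.40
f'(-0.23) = -10.62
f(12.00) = -588.00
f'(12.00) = -84.00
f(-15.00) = -507.00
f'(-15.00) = 78.00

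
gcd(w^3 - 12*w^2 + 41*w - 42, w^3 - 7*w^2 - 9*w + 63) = w^2 - 10*w + 21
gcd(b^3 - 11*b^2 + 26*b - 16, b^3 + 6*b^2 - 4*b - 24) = b - 2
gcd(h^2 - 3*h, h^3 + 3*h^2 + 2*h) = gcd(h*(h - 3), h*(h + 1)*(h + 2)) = h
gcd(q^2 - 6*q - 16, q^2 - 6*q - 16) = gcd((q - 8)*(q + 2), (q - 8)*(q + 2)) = q^2 - 6*q - 16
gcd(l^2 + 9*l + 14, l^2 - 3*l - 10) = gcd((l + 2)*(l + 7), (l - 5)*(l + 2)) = l + 2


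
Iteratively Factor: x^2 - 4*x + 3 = (x - 3)*(x - 1)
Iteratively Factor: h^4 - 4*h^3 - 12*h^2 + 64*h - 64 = (h - 2)*(h^3 - 2*h^2 - 16*h + 32) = (h - 2)^2*(h^2 - 16) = (h - 2)^2*(h + 4)*(h - 4)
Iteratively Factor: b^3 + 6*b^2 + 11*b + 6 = (b + 3)*(b^2 + 3*b + 2) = (b + 2)*(b + 3)*(b + 1)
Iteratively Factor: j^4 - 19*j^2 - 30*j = (j - 5)*(j^3 + 5*j^2 + 6*j) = j*(j - 5)*(j^2 + 5*j + 6) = j*(j - 5)*(j + 3)*(j + 2)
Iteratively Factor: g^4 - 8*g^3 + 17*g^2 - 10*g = (g - 5)*(g^3 - 3*g^2 + 2*g) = g*(g - 5)*(g^2 - 3*g + 2) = g*(g - 5)*(g - 1)*(g - 2)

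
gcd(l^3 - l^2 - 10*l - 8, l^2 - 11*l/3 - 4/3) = l - 4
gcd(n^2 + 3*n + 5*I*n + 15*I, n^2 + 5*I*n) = n + 5*I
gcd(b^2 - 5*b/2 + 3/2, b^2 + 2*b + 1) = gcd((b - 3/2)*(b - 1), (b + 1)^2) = 1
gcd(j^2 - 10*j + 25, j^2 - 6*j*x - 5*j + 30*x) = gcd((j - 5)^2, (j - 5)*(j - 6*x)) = j - 5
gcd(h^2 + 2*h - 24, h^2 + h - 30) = h + 6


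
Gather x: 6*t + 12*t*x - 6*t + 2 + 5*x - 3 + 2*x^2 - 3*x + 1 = 2*x^2 + x*(12*t + 2)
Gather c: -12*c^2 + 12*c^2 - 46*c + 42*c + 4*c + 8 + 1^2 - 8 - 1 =0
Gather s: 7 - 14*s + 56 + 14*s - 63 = 0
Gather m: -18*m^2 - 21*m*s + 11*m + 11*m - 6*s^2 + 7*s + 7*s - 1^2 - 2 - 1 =-18*m^2 + m*(22 - 21*s) - 6*s^2 + 14*s - 4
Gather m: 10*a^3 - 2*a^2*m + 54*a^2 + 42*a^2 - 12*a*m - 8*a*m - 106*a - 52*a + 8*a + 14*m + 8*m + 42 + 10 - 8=10*a^3 + 96*a^2 - 150*a + m*(-2*a^2 - 20*a + 22) + 44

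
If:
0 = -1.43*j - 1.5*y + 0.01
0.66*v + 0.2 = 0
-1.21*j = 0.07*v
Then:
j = 0.02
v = -0.30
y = -0.01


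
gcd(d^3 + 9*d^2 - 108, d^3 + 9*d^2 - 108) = d^3 + 9*d^2 - 108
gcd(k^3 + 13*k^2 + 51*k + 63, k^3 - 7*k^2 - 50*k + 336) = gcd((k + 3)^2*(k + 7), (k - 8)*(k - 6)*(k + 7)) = k + 7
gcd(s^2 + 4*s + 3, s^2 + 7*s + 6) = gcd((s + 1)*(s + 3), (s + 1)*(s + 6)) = s + 1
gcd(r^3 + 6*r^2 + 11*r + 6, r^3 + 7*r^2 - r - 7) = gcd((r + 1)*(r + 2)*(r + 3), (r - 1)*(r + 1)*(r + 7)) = r + 1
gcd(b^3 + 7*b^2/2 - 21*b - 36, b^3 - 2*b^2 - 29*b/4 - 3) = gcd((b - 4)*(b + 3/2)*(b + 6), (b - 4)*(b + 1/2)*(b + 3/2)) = b^2 - 5*b/2 - 6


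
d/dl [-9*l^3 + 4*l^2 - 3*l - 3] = -27*l^2 + 8*l - 3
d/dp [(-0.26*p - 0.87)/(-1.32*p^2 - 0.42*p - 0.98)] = (0.3432*p^2 + 0.1092*p - (0.26*p + 0.87)*(2.64*p + 0.42) + 0.2548)/(1.32*p^2 + 0.42*p + 0.98)^2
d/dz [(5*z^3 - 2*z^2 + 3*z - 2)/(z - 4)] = 2*(5*z^3 - 31*z^2 + 8*z - 5)/(z^2 - 8*z + 16)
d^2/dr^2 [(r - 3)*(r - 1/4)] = 2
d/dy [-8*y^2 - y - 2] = -16*y - 1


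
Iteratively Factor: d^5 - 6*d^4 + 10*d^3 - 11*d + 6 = (d - 2)*(d^4 - 4*d^3 + 2*d^2 + 4*d - 3) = (d - 2)*(d + 1)*(d^3 - 5*d^2 + 7*d - 3) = (d - 2)*(d - 1)*(d + 1)*(d^2 - 4*d + 3) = (d - 3)*(d - 2)*(d - 1)*(d + 1)*(d - 1)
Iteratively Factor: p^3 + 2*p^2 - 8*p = (p)*(p^2 + 2*p - 8) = p*(p + 4)*(p - 2)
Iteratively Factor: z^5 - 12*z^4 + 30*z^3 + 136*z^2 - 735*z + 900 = (z - 5)*(z^4 - 7*z^3 - 5*z^2 + 111*z - 180) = (z - 5)*(z + 4)*(z^3 - 11*z^2 + 39*z - 45) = (z - 5)^2*(z + 4)*(z^2 - 6*z + 9) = (z - 5)^2*(z - 3)*(z + 4)*(z - 3)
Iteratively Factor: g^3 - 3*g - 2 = (g - 2)*(g^2 + 2*g + 1) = (g - 2)*(g + 1)*(g + 1)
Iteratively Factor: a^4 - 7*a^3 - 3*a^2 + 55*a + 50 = (a - 5)*(a^3 - 2*a^2 - 13*a - 10) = (a - 5)^2*(a^2 + 3*a + 2) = (a - 5)^2*(a + 2)*(a + 1)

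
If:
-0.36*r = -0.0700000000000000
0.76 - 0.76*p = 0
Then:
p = 1.00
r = 0.19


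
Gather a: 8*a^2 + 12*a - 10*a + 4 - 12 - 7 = 8*a^2 + 2*a - 15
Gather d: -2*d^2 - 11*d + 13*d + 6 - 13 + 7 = -2*d^2 + 2*d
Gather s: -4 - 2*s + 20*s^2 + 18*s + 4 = 20*s^2 + 16*s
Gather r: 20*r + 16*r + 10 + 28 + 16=36*r + 54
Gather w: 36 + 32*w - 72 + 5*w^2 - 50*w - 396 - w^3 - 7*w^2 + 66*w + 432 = -w^3 - 2*w^2 + 48*w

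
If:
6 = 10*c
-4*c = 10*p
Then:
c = 3/5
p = -6/25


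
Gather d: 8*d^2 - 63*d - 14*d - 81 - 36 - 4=8*d^2 - 77*d - 121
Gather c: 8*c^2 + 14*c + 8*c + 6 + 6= 8*c^2 + 22*c + 12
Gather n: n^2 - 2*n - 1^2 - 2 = n^2 - 2*n - 3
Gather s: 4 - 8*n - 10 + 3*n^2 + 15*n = 3*n^2 + 7*n - 6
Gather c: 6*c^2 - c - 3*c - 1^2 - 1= 6*c^2 - 4*c - 2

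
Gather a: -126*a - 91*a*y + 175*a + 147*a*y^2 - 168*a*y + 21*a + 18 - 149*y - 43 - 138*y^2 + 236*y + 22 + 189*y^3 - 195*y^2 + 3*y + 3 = a*(147*y^2 - 259*y + 70) + 189*y^3 - 333*y^2 + 90*y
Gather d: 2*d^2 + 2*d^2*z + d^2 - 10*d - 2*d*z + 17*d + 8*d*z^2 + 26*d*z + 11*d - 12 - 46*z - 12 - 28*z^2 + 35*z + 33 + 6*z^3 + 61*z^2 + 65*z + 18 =d^2*(2*z + 3) + d*(8*z^2 + 24*z + 18) + 6*z^3 + 33*z^2 + 54*z + 27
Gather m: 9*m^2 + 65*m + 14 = 9*m^2 + 65*m + 14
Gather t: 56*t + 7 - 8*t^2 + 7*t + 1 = -8*t^2 + 63*t + 8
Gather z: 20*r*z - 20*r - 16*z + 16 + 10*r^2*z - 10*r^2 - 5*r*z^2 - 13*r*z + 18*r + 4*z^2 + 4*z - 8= -10*r^2 - 2*r + z^2*(4 - 5*r) + z*(10*r^2 + 7*r - 12) + 8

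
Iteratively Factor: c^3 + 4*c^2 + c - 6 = (c + 3)*(c^2 + c - 2) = (c + 2)*(c + 3)*(c - 1)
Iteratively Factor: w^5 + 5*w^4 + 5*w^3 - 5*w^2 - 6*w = (w)*(w^4 + 5*w^3 + 5*w^2 - 5*w - 6) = w*(w - 1)*(w^3 + 6*w^2 + 11*w + 6) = w*(w - 1)*(w + 2)*(w^2 + 4*w + 3) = w*(w - 1)*(w + 1)*(w + 2)*(w + 3)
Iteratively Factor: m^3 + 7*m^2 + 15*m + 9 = (m + 3)*(m^2 + 4*m + 3) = (m + 3)^2*(m + 1)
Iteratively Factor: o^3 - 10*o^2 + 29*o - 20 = (o - 1)*(o^2 - 9*o + 20) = (o - 5)*(o - 1)*(o - 4)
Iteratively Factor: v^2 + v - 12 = (v - 3)*(v + 4)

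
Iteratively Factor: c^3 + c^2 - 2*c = (c - 1)*(c^2 + 2*c) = (c - 1)*(c + 2)*(c)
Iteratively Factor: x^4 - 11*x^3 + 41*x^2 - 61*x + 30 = (x - 1)*(x^3 - 10*x^2 + 31*x - 30) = (x - 3)*(x - 1)*(x^2 - 7*x + 10) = (x - 3)*(x - 2)*(x - 1)*(x - 5)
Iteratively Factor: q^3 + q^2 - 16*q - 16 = (q + 4)*(q^2 - 3*q - 4) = (q + 1)*(q + 4)*(q - 4)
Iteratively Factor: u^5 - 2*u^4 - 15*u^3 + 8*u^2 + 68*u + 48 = (u + 2)*(u^4 - 4*u^3 - 7*u^2 + 22*u + 24) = (u - 4)*(u + 2)*(u^3 - 7*u - 6) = (u - 4)*(u - 3)*(u + 2)*(u^2 + 3*u + 2) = (u - 4)*(u - 3)*(u + 2)^2*(u + 1)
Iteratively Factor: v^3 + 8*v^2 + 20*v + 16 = (v + 2)*(v^2 + 6*v + 8) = (v + 2)*(v + 4)*(v + 2)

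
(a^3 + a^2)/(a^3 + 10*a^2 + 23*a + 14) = a^2/(a^2 + 9*a + 14)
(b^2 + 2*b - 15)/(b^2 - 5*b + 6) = (b + 5)/(b - 2)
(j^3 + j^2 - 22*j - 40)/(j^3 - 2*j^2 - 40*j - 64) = (j - 5)/(j - 8)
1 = 1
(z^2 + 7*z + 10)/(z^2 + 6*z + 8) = (z + 5)/(z + 4)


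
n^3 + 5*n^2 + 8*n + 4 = (n + 1)*(n + 2)^2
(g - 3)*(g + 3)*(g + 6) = g^3 + 6*g^2 - 9*g - 54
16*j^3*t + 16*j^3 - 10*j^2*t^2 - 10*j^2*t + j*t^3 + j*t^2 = (-8*j + t)*(-2*j + t)*(j*t + j)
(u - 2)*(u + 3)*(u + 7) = u^3 + 8*u^2 + u - 42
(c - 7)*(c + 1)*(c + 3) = c^3 - 3*c^2 - 25*c - 21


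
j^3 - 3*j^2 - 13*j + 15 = (j - 5)*(j - 1)*(j + 3)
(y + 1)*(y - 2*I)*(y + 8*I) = y^3 + y^2 + 6*I*y^2 + 16*y + 6*I*y + 16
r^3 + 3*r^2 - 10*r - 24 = (r - 3)*(r + 2)*(r + 4)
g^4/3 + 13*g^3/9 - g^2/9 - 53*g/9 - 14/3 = (g/3 + 1)*(g - 2)*(g + 1)*(g + 7/3)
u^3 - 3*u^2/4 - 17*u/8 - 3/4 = (u - 2)*(u + 1/2)*(u + 3/4)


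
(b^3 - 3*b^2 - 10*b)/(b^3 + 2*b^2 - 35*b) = (b + 2)/(b + 7)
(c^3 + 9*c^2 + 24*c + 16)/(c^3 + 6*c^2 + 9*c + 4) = (c + 4)/(c + 1)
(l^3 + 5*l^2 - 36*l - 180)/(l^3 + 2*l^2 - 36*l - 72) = (l + 5)/(l + 2)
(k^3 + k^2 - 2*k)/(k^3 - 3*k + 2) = k/(k - 1)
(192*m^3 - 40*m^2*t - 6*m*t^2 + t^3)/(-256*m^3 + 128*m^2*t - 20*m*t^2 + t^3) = (6*m + t)/(-8*m + t)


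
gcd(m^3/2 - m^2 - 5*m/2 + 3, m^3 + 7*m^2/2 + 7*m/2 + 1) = m + 2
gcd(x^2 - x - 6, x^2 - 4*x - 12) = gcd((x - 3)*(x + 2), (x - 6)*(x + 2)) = x + 2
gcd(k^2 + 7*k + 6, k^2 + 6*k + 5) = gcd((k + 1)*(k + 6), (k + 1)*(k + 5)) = k + 1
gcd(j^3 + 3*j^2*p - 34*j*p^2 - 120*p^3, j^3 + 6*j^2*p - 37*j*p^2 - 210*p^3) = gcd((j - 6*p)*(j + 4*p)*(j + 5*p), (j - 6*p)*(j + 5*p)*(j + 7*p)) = -j^2 + j*p + 30*p^2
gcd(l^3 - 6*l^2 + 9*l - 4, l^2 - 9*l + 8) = l - 1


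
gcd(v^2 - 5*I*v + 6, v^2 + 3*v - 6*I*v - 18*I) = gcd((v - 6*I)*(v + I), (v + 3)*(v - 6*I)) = v - 6*I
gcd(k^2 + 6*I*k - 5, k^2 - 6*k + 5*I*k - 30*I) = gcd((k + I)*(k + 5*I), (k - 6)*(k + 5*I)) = k + 5*I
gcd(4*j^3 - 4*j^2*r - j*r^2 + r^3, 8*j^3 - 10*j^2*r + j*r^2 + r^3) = 2*j^2 - 3*j*r + r^2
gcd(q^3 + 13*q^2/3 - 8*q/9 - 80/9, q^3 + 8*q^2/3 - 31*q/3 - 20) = q^2 + 17*q/3 + 20/3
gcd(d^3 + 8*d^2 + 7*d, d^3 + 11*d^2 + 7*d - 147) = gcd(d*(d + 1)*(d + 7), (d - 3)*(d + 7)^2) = d + 7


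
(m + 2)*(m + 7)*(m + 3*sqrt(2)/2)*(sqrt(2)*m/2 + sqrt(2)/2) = sqrt(2)*m^4/2 + 3*m^3/2 + 5*sqrt(2)*m^3 + 15*m^2 + 23*sqrt(2)*m^2/2 + 7*sqrt(2)*m + 69*m/2 + 21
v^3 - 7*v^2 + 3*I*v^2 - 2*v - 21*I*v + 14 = (v - 7)*(v + I)*(v + 2*I)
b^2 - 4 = (b - 2)*(b + 2)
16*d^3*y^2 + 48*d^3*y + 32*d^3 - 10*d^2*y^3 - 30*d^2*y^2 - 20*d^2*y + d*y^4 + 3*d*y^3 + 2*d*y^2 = (-8*d + y)*(-2*d + y)*(y + 2)*(d*y + d)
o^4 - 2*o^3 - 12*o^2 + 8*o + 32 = (o - 4)*(o - 2)*(o + 2)^2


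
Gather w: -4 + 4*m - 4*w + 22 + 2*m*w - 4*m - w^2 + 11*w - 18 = -w^2 + w*(2*m + 7)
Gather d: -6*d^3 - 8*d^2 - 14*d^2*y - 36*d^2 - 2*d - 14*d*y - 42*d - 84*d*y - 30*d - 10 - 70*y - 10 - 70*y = -6*d^3 + d^2*(-14*y - 44) + d*(-98*y - 74) - 140*y - 20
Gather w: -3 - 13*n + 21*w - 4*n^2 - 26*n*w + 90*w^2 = -4*n^2 - 13*n + 90*w^2 + w*(21 - 26*n) - 3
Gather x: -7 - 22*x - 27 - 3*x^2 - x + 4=-3*x^2 - 23*x - 30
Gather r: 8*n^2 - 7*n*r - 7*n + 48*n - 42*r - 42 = 8*n^2 + 41*n + r*(-7*n - 42) - 42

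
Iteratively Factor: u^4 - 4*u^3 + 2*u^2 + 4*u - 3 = (u - 3)*(u^3 - u^2 - u + 1) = (u - 3)*(u - 1)*(u^2 - 1) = (u - 3)*(u - 1)^2*(u + 1)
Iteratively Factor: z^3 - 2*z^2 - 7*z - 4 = (z + 1)*(z^2 - 3*z - 4) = (z - 4)*(z + 1)*(z + 1)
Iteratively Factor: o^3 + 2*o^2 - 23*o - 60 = (o + 4)*(o^2 - 2*o - 15) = (o + 3)*(o + 4)*(o - 5)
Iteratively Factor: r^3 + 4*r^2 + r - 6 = (r - 1)*(r^2 + 5*r + 6) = (r - 1)*(r + 2)*(r + 3)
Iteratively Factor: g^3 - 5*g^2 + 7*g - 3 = (g - 1)*(g^2 - 4*g + 3) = (g - 1)^2*(g - 3)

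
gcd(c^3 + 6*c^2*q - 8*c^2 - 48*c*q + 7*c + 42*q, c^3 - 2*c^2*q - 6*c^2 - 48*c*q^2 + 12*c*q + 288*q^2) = c + 6*q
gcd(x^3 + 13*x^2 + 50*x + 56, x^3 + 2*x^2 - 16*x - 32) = x^2 + 6*x + 8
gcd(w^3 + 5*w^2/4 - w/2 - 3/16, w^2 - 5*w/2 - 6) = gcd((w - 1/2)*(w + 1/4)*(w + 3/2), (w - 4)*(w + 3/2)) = w + 3/2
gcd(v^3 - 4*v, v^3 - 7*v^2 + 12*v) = v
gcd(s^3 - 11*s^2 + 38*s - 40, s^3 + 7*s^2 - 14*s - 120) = s - 4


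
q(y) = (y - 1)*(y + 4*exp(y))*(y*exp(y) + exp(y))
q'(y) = (y - 1)*(y + 4*exp(y))*(y*exp(y) + 2*exp(y)) + (y - 1)*(y*exp(y) + exp(y))*(4*exp(y) + 1) + (y + 4*exp(y))*(y*exp(y) + exp(y)) = (y^3 + 8*y^2*exp(y) + 3*y^2 + 8*y*exp(y) - y - 8*exp(y) - 1)*exp(y)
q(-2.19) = -0.74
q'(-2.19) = 0.73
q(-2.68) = -1.02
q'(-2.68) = 0.40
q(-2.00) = -0.59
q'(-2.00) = 0.82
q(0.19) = -5.86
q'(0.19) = -10.35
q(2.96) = 12005.40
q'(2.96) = 32874.10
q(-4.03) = -1.07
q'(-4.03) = -0.22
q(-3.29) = -1.15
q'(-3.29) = 0.04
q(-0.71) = -0.31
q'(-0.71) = -1.91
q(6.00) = 22870390.85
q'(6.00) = 53511458.51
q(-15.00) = 0.00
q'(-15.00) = 0.00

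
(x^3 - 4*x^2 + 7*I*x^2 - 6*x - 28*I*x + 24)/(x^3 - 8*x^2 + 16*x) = (x^2 + 7*I*x - 6)/(x*(x - 4))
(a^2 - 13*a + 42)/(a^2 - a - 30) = (a - 7)/(a + 5)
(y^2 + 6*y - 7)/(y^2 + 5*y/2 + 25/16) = 16*(y^2 + 6*y - 7)/(16*y^2 + 40*y + 25)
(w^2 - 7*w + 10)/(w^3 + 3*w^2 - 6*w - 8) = (w - 5)/(w^2 + 5*w + 4)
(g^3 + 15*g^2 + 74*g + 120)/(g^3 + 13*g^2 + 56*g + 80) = (g + 6)/(g + 4)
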